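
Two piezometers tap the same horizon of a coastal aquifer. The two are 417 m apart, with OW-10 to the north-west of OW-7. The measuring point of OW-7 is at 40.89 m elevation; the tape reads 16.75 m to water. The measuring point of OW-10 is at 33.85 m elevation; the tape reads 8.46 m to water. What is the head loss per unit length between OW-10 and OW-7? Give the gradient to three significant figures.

i ≈ 0.00300 m/m

Total head at OW-7: h = 40.89 − 16.75 = 24.14 m.
Total head at OW-10: h = 33.85 − 8.46 = 25.39 m.
Head difference: h(OW-7) − h(OW-10) = 24.14 − 25.39 = -1.25 m.
Hydraulic gradient: i = |Δh| / L = 1.25 / 417 = 0.00300.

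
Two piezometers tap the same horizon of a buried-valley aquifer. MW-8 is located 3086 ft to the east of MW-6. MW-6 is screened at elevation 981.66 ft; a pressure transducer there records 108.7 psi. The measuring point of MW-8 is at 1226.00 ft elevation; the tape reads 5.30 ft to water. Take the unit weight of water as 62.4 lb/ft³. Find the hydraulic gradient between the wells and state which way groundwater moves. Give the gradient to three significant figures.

Pressure head at MW-6: ψ = 144·P/γ = 144 × 108.7 / 62.4 = 250.85 ft.
Total head at MW-6: h = z + ψ = 981.66 + 250.85 = 1232.51 ft.
Total head at MW-8: h = 1226.00 − 5.30 = 1220.70 ft.
Head difference: h(MW-6) − h(MW-8) = 1232.51 − 1220.70 = 11.81 ft.
Hydraulic gradient: i = |Δh| / L = 11.81 / 3086 = 0.00383.
Flow is from higher to lower head: from MW-6 toward MW-8, i.e. toward the east.

i ≈ 0.00383; groundwater flows toward the east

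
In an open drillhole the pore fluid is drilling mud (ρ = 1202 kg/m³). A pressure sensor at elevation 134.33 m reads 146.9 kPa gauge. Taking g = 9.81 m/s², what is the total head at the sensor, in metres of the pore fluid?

h ≈ 146.79 m

ψ = P/(ρg) = 146.9×1000 / (1202 × 9.81) = 12.46 m.
h = z + ψ = 134.33 + 12.46 = 146.79 m.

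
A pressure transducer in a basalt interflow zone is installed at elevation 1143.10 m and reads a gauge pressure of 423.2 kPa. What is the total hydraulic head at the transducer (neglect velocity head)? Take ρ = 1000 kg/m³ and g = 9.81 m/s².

ψ = P/(ρg) = 423.2×1000 / (1000 × 9.81) = 43.14 m.
h = z + ψ = 1143.10 + 43.14 = 1186.24 m.

h ≈ 1186.24 m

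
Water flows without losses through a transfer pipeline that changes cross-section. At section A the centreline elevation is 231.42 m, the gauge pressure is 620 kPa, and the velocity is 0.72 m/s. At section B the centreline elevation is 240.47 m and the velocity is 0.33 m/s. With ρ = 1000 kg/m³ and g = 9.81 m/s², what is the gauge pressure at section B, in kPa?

Pressure head at A: ψ₁ = P₁/(ρg) = 620×1000 / (1000 × 9.81) = 63.20 m.
Velocity heads: v₁²/2g = 0.72²/19.62 = 0.026 m; v₂²/2g = 0.33²/19.62 = 0.006 m.
Total head H = z₁ + ψ₁ + v₁²/2g = 231.42 + 63.20 + 0.026 = 294.65 m.
ψ₂ = H − z₂ − v₂²/2g = 294.65 − 240.47 − 0.006 = 54.17 m.
P₂ = ρgψ₂ = 1000 × 9.81 × 54.17 ≈ 531 kPa.

P₂ ≈ 531 kPa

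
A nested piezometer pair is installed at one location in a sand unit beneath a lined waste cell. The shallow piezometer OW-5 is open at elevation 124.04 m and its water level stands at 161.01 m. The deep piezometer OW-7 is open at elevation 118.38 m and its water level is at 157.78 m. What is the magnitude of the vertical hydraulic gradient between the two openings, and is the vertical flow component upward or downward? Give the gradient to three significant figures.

|i_v| ≈ 0.571; vertical flow is downward

Total head at OW-5: h = 161.01 m (water level in the standpipe).
Total head at OW-7: h = 157.78 m.
Δh = h(OW-5) − h(OW-7) = 161.01 − 157.78 = 3.23 m.
Vertical separation Δz = 124.04 − 118.38 = 5.66 m.
|i_v| = |Δh| / Δz = 3.23 / 5.66 = 0.571.
Head is higher in the shallow piezometer, so vertical flow is downward (recharge condition).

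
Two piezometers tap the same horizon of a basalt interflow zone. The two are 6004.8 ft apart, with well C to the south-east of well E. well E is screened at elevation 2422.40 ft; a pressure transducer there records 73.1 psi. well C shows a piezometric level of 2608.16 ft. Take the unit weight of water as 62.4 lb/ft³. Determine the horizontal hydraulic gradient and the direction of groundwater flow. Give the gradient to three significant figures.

i ≈ 0.00284; groundwater flows toward the north-west

Pressure head at well E: ψ = 144·P/γ = 144 × 73.1 / 62.4 = 168.69 ft.
Total head at well E: h = z + ψ = 2422.40 + 168.69 = 2591.09 ft.
Total head at well C: h = 2608.16 ft (water level in the piezometer is the total head).
Head difference: h(well E) − h(well C) = 2591.09 − 2608.16 = -17.07 ft.
Hydraulic gradient: i = |Δh| / L = 17.07 / 6004.8 = 0.00284.
Flow is from higher to lower head: from well C toward well E, i.e. toward the north-west.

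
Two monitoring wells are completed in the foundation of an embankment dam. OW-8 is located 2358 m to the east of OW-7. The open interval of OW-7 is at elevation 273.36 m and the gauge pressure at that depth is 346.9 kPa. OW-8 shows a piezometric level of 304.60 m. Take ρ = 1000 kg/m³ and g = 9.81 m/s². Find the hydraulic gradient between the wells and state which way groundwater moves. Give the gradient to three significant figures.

i ≈ 0.00175; groundwater flows toward the east

Pressure head at OW-7: ψ = P/(ρg) = 346.9×1000 / (1000 × 9.81) = 35.36 m.
Total head at OW-7: h = z + ψ = 273.36 + 35.36 = 308.72 m.
Total head at OW-8: h = 304.60 m (water level in the piezometer is the total head).
Head difference: h(OW-7) − h(OW-8) = 308.72 − 304.60 = 4.12 m.
Hydraulic gradient: i = |Δh| / L = 4.12 / 2358 = 0.00175.
Flow is from higher to lower head: from OW-7 toward OW-8, i.e. toward the east.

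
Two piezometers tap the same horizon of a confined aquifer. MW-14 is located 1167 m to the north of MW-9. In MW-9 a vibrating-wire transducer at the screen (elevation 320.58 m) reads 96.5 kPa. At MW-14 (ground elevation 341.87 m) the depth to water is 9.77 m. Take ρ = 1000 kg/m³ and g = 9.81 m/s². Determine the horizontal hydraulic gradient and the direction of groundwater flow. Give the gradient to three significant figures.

Pressure head at MW-9: ψ = P/(ρg) = 96.5×1000 / (1000 × 9.81) = 9.84 m.
Total head at MW-9: h = z + ψ = 320.58 + 9.84 = 330.42 m.
Total head at MW-14: h = 341.87 − 9.77 = 332.10 m.
Head difference: h(MW-9) − h(MW-14) = 330.42 − 332.10 = -1.68 m.
Hydraulic gradient: i = |Δh| / L = 1.68 / 1167 = 0.00144.
Flow is from higher to lower head: from MW-14 toward MW-9, i.e. toward the south.

i ≈ 0.00144; groundwater flows toward the south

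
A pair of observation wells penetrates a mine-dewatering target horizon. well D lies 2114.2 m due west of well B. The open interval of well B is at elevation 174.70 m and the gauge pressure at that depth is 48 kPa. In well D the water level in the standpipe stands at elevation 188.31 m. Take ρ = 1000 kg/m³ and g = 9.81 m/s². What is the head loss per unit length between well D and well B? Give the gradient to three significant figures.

Pressure head at well B: ψ = P/(ρg) = 48×1000 / (1000 × 9.81) = 4.89 m.
Total head at well B: h = z + ψ = 174.70 + 4.89 = 179.59 m.
Total head at well D: h = 188.31 m (water level in the piezometer is the total head).
Head difference: h(well B) − h(well D) = 179.59 − 188.31 = -8.72 m.
Hydraulic gradient: i = |Δh| / L = 8.72 / 2114.2 = 0.00412.

i ≈ 0.00412 m/m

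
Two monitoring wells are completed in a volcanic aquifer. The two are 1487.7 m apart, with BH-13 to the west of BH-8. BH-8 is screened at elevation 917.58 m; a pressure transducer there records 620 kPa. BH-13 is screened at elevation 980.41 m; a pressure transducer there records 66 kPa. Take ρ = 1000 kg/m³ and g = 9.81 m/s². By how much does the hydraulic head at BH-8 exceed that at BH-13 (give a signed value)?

Pressure head at BH-8: ψ = P/(ρg) = 620×1000 / (1000 × 9.81) = 63.20 m.
Total head at BH-8: h = z + ψ = 917.58 + 63.20 = 980.78 m.
Pressure head at BH-13: ψ = P/(ρg) = 66×1000 / (1000 × 9.81) = 6.73 m.
Total head at BH-13: h = z + ψ = 980.41 + 6.73 = 987.14 m.
Head difference: h(BH-8) − h(BH-13) = 980.78 − 987.14 = -6.36 m.

Δh ≈ -6.36 m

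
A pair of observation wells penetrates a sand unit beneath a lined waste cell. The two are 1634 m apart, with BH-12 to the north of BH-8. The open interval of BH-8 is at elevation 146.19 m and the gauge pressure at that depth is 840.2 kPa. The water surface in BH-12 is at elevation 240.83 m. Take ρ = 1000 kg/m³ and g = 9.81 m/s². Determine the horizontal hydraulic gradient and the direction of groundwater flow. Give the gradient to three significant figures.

Pressure head at BH-8: ψ = P/(ρg) = 840.2×1000 / (1000 × 9.81) = 85.65 m.
Total head at BH-8: h = z + ψ = 146.19 + 85.65 = 231.84 m.
Total head at BH-12: h = 240.83 m (water level in the piezometer is the total head).
Head difference: h(BH-8) − h(BH-12) = 231.84 − 240.83 = -8.99 m.
Hydraulic gradient: i = |Δh| / L = 8.99 / 1634 = 0.00550.
Flow is from higher to lower head: from BH-12 toward BH-8, i.e. toward the south.

i ≈ 0.00550; groundwater flows toward the south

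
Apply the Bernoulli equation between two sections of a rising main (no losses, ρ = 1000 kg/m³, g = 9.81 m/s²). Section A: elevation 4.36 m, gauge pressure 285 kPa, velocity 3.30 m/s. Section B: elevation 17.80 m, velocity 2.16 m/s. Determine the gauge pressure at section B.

Pressure head at A: ψ₁ = P₁/(ρg) = 285×1000 / (1000 × 9.81) = 29.05 m.
Velocity heads: v₁²/2g = 3.30²/19.62 = 0.555 m; v₂²/2g = 2.16²/19.62 = 0.238 m.
Total head H = z₁ + ψ₁ + v₁²/2g = 4.36 + 29.05 + 0.555 = 33.97 m.
ψ₂ = H − z₂ − v₂²/2g = 33.97 − 17.80 − 0.238 = 15.93 m.
P₂ = ρgψ₂ = 1000 × 9.81 × 15.93 ≈ 156 kPa.

P₂ ≈ 156 kPa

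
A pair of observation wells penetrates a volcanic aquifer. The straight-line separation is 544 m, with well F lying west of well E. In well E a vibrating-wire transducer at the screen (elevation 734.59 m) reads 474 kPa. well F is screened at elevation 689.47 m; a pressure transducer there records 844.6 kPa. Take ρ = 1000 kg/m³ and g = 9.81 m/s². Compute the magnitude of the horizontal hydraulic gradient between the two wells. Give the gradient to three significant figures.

Pressure head at well E: ψ = P/(ρg) = 474×1000 / (1000 × 9.81) = 48.32 m.
Total head at well E: h = z + ψ = 734.59 + 48.32 = 782.91 m.
Pressure head at well F: ψ = P/(ρg) = 844.6×1000 / (1000 × 9.81) = 86.10 m.
Total head at well F: h = z + ψ = 689.47 + 86.10 = 775.57 m.
Head difference: h(well E) − h(well F) = 782.91 − 775.57 = 7.34 m.
Hydraulic gradient: i = |Δh| / L = 7.34 / 544 = 0.0135.

i ≈ 0.0135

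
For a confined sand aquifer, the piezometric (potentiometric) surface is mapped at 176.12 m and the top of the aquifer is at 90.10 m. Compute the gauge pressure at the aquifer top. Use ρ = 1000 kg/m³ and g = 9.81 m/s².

P ≈ 844 kPa

Pressure head at the aquifer top: ψ = h − z = 176.12 − 90.10 = 86.02 m.
P = ρgψ = 1000 × 9.81 × 86.02 = 843856 Pa ≈ 844 kPa.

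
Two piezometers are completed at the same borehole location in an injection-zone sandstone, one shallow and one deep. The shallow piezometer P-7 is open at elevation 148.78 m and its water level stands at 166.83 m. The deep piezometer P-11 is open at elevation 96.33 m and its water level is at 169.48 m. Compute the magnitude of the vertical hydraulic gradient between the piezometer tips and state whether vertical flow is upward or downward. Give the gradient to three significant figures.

Total head at P-7: h = 166.83 m (water level in the standpipe).
Total head at P-11: h = 169.48 m.
Δh = h(P-7) − h(P-11) = 166.83 − 169.48 = -2.65 m.
Vertical separation Δz = 148.78 − 96.33 = 52.45 m.
|i_v| = |Δh| / Δz = 2.65 / 52.45 = 0.0505.
Head is higher in the deep piezometer, so vertical flow is upward (discharge condition).

|i_v| ≈ 0.0505; vertical flow is upward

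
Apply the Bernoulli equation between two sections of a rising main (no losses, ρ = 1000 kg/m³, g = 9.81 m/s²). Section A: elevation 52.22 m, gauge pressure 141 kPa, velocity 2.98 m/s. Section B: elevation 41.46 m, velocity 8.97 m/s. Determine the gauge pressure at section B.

Pressure head at A: ψ₁ = P₁/(ρg) = 141×1000 / (1000 × 9.81) = 14.37 m.
Velocity heads: v₁²/2g = 2.98²/19.62 = 0.453 m; v₂²/2g = 8.97²/19.62 = 4.101 m.
Total head H = z₁ + ψ₁ + v₁²/2g = 52.22 + 14.37 + 0.453 = 67.04 m.
ψ₂ = H − z₂ − v₂²/2g = 67.04 − 41.46 − 4.101 = 21.48 m.
P₂ = ρgψ₂ = 1000 × 9.81 × 21.48 ≈ 211 kPa.

P₂ ≈ 211 kPa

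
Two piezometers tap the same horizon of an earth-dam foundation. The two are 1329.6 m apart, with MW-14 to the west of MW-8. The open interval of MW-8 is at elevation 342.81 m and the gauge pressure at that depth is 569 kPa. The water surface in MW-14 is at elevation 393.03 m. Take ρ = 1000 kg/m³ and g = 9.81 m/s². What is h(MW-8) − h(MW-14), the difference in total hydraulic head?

Pressure head at MW-8: ψ = P/(ρg) = 569×1000 / (1000 × 9.81) = 58.00 m.
Total head at MW-8: h = z + ψ = 342.81 + 58.00 = 400.81 m.
Total head at MW-14: h = 393.03 m (water level in the piezometer is the total head).
Head difference: h(MW-8) − h(MW-14) = 400.81 − 393.03 = 7.78 m.

Δh ≈ 7.78 m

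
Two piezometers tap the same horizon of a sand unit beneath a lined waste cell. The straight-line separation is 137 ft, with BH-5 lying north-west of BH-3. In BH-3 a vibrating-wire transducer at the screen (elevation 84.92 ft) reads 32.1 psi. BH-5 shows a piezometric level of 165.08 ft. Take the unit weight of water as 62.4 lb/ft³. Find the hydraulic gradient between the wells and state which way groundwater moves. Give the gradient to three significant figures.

i ≈ 0.0444; groundwater flows toward the south-east

Pressure head at BH-3: ψ = 144·P/γ = 144 × 32.1 / 62.4 = 74.08 ft.
Total head at BH-3: h = z + ψ = 84.92 + 74.08 = 159.00 ft.
Total head at BH-5: h = 165.08 ft (water level in the piezometer is the total head).
Head difference: h(BH-3) − h(BH-5) = 159.00 − 165.08 = -6.08 ft.
Hydraulic gradient: i = |Δh| / L = 6.08 / 137 = 0.0444.
Flow is from higher to lower head: from BH-5 toward BH-3, i.e. toward the south-east.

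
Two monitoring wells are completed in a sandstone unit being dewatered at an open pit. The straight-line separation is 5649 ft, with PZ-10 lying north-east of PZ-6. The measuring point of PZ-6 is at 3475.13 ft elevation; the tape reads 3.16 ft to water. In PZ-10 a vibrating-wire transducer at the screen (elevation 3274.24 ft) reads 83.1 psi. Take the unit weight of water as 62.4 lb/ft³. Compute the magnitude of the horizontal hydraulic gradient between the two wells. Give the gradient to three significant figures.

Total head at PZ-6: h = 3475.13 − 3.16 = 3471.97 ft.
Pressure head at PZ-10: ψ = 144·P/γ = 144 × 83.1 / 62.4 = 191.77 ft.
Total head at PZ-10: h = z + ψ = 3274.24 + 191.77 = 3466.01 ft.
Head difference: h(PZ-6) − h(PZ-10) = 3471.97 − 3466.01 = 5.96 ft.
Hydraulic gradient: i = |Δh| / L = 5.96 / 5649 = 0.00106.

i ≈ 0.00106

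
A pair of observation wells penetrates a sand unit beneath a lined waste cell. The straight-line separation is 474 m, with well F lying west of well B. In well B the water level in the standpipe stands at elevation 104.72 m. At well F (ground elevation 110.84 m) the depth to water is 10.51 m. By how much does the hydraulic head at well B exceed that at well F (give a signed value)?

Total head at well B: h = 104.72 m (water level in the piezometer is the total head).
Total head at well F: h = 110.84 − 10.51 = 100.33 m.
Head difference: h(well B) − h(well F) = 104.72 − 100.33 = 4.39 m.

Δh ≈ 4.39 m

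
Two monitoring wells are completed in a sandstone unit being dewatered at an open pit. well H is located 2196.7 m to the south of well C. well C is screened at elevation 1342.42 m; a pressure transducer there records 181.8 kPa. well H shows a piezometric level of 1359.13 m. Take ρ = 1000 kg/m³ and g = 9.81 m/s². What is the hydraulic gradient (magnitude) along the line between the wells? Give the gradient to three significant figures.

Pressure head at well C: ψ = P/(ρg) = 181.8×1000 / (1000 × 9.81) = 18.53 m.
Total head at well C: h = z + ψ = 1342.42 + 18.53 = 1360.95 m.
Total head at well H: h = 1359.13 m (water level in the piezometer is the total head).
Head difference: h(well C) − h(well H) = 1360.95 − 1359.13 = 1.82 m.
Hydraulic gradient: i = |Δh| / L = 1.82 / 2196.7 = 0.000829.

i ≈ 0.000829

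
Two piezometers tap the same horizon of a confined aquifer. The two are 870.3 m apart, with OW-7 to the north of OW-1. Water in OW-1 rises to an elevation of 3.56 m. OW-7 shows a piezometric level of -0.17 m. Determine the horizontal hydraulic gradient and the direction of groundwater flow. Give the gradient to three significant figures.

i ≈ 0.00429; groundwater flows toward the north

Total head at OW-1: h = 3.56 m (water level in the piezometer is the total head).
Total head at OW-7: h = -0.17 m (water level in the piezometer is the total head).
Head difference: h(OW-1) − h(OW-7) = 3.56 − (-0.17) = 3.73 m.
Hydraulic gradient: i = |Δh| / L = 3.73 / 870.3 = 0.00429.
Flow is from higher to lower head: from OW-1 toward OW-7, i.e. toward the north.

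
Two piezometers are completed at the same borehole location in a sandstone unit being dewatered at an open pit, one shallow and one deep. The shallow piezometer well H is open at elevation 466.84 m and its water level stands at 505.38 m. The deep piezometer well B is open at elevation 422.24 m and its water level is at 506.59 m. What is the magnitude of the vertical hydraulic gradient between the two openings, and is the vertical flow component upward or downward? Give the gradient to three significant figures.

Total head at well H: h = 505.38 m (water level in the standpipe).
Total head at well B: h = 506.59 m.
Δh = h(well H) − h(well B) = 505.38 − 506.59 = -1.21 m.
Vertical separation Δz = 466.84 − 422.24 = 44.60 m.
|i_v| = |Δh| / Δz = 1.21 / 44.60 = 0.0271.
Head is higher in the deep piezometer, so vertical flow is upward (discharge condition).

|i_v| ≈ 0.0271; vertical flow is upward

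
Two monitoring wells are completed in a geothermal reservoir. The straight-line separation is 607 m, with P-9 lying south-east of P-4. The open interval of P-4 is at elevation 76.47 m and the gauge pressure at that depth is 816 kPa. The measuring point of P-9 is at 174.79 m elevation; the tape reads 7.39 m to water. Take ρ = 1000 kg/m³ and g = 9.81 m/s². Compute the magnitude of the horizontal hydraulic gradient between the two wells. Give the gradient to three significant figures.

i ≈ 0.0128

Pressure head at P-4: ψ = P/(ρg) = 816×1000 / (1000 × 9.81) = 83.18 m.
Total head at P-4: h = z + ψ = 76.47 + 83.18 = 159.65 m.
Total head at P-9: h = 174.79 − 7.39 = 167.40 m.
Head difference: h(P-4) − h(P-9) = 159.65 − 167.40 = -7.75 m.
Hydraulic gradient: i = |Δh| / L = 7.75 / 607 = 0.0128.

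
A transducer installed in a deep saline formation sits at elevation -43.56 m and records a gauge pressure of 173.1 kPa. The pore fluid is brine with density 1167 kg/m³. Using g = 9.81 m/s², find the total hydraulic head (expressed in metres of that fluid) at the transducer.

ψ = P/(ρg) = 173.1×1000 / (1167 × 9.81) = 15.12 m.
h = z + ψ = -43.56 + 15.12 = -28.44 m.

h ≈ -28.44 m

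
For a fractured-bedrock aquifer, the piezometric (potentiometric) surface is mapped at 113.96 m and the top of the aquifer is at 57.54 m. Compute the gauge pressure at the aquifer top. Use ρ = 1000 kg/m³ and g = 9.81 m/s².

P ≈ 553 kPa

Pressure head at the aquifer top: ψ = h − z = 113.96 − 57.54 = 56.42 m.
P = ρgψ = 1000 × 9.81 × 56.42 = 553480 Pa ≈ 553 kPa.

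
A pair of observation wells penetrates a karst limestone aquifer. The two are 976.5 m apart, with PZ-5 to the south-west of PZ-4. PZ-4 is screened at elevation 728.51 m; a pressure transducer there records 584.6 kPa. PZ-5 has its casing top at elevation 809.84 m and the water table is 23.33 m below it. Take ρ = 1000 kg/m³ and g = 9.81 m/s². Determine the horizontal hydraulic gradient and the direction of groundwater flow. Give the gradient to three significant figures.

i ≈ 0.00163; groundwater flows toward the south-west

Pressure head at PZ-4: ψ = P/(ρg) = 584.6×1000 / (1000 × 9.81) = 59.59 m.
Total head at PZ-4: h = z + ψ = 728.51 + 59.59 = 788.10 m.
Total head at PZ-5: h = 809.84 − 23.33 = 786.51 m.
Head difference: h(PZ-4) − h(PZ-5) = 788.10 − 786.51 = 1.59 m.
Hydraulic gradient: i = |Δh| / L = 1.59 / 976.5 = 0.00163.
Flow is from higher to lower head: from PZ-4 toward PZ-5, i.e. toward the south-west.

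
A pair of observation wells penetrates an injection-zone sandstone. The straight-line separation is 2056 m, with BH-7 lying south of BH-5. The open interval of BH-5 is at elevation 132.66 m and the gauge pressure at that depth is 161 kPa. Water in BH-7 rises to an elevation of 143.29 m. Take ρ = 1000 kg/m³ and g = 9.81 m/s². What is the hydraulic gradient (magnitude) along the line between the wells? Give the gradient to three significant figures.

i ≈ 0.00281

Pressure head at BH-5: ψ = P/(ρg) = 161×1000 / (1000 × 9.81) = 16.41 m.
Total head at BH-5: h = z + ψ = 132.66 + 16.41 = 149.07 m.
Total head at BH-7: h = 143.29 m (water level in the piezometer is the total head).
Head difference: h(BH-5) − h(BH-7) = 149.07 − 143.29 = 5.78 m.
Hydraulic gradient: i = |Δh| / L = 5.78 / 2056 = 0.00281.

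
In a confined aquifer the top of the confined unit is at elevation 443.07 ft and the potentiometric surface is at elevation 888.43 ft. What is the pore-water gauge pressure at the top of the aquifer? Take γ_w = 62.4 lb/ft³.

P ≈ 193 psi

Pressure head at the aquifer top: ψ = h − z = 888.43 − 443.07 = 445.36 ft.
P = γψ/144 = 62.4 × 445.36 / 144 = 193 psi.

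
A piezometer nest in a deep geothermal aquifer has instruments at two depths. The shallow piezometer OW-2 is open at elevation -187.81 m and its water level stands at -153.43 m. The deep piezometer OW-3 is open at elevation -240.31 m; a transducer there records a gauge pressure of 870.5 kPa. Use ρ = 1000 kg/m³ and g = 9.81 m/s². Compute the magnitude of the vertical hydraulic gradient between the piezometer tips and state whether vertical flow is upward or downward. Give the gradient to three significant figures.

Total head at OW-2: h = -153.43 m (water level in the standpipe).
Pressure head at OW-3: ψ = P/(ρg) = 870.5×1000 / (1000 × 9.81) = 88.74 m.
Total head at OW-3: h = z + ψ = -240.31 + 88.74 = -151.57 m.
Δh = h(OW-2) − h(OW-3) = -153.43 − (-151.57) = -1.86 m.
Vertical separation Δz = -187.81 − (-240.31) = 52.50 m.
|i_v| = |Δh| / Δz = 1.86 / 52.50 = 0.0354.
Head is higher in the deep piezometer, so vertical flow is upward (discharge condition).

|i_v| ≈ 0.0354; vertical flow is upward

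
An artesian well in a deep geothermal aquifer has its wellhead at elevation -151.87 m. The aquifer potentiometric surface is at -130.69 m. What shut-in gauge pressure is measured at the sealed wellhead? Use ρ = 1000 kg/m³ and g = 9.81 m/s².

P ≈ 208 kPa

Head above the cap: Δh = -130.69 − (-151.87) = 21.18 m.
P = ρgΔh = 1000 × 9.81 × 21.18 = 207776 Pa ≈ 208 kPa.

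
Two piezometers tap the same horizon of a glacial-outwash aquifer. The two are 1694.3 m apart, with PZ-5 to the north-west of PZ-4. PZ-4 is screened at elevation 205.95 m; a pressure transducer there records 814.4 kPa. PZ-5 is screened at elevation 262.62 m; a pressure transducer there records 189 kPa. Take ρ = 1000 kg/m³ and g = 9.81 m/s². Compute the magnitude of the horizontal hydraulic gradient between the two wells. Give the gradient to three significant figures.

i ≈ 0.00418

Pressure head at PZ-4: ψ = P/(ρg) = 814.4×1000 / (1000 × 9.81) = 83.02 m.
Total head at PZ-4: h = z + ψ = 205.95 + 83.02 = 288.97 m.
Pressure head at PZ-5: ψ = P/(ρg) = 189×1000 / (1000 × 9.81) = 19.27 m.
Total head at PZ-5: h = z + ψ = 262.62 + 19.27 = 281.89 m.
Head difference: h(PZ-4) − h(PZ-5) = 288.97 − 281.89 = 7.08 m.
Hydraulic gradient: i = |Δh| / L = 7.08 / 1694.3 = 0.00418.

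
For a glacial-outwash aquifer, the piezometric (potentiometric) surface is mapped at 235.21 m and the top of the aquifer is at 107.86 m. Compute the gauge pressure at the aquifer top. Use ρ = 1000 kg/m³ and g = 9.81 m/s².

Pressure head at the aquifer top: ψ = h − z = 235.21 − 107.86 = 127.35 m.
P = ρgψ = 1000 × 9.81 × 127.35 = 1249304 Pa ≈ 1250 kPa.

P ≈ 1250 kPa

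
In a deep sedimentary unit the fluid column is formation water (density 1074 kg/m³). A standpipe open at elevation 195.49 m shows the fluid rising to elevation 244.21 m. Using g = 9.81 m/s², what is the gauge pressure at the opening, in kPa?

P ≈ 513 kPa

Pressure head ψ = h − z = 244.21 − 195.49 = 48.72 m.
P = ρgψ = 1074 × 9.81 × 48.72 = 513311 Pa ≈ 513 kPa.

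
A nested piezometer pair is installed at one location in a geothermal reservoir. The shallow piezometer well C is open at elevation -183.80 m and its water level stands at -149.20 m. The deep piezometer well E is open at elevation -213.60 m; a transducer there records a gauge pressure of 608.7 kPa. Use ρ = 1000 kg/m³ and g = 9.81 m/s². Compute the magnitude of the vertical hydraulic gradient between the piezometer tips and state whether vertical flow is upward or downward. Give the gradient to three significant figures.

Total head at well C: h = -149.20 m (water level in the standpipe).
Pressure head at well E: ψ = P/(ρg) = 608.7×1000 / (1000 × 9.81) = 62.05 m.
Total head at well E: h = z + ψ = -213.60 + 62.05 = -151.55 m.
Δh = h(well C) − h(well E) = -149.20 − (-151.55) = 2.35 m.
Vertical separation Δz = -183.80 − (-213.60) = 29.80 m.
|i_v| = |Δh| / Δz = 2.35 / 29.80 = 0.0789.
Head is higher in the shallow piezometer, so vertical flow is downward (recharge condition).

|i_v| ≈ 0.0789; vertical flow is downward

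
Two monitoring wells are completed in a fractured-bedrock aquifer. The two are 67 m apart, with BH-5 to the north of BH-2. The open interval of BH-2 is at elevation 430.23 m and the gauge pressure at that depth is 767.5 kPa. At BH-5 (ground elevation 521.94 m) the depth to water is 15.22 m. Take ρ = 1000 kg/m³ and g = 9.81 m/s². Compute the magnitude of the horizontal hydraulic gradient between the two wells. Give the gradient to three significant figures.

Pressure head at BH-2: ψ = P/(ρg) = 767.5×1000 / (1000 × 9.81) = 78.24 m.
Total head at BH-2: h = z + ψ = 430.23 + 78.24 = 508.47 m.
Total head at BH-5: h = 521.94 − 15.22 = 506.72 m.
Head difference: h(BH-2) − h(BH-5) = 508.47 − 506.72 = 1.75 m.
Hydraulic gradient: i = |Δh| / L = 1.75 / 67 = 0.0261.

i ≈ 0.0261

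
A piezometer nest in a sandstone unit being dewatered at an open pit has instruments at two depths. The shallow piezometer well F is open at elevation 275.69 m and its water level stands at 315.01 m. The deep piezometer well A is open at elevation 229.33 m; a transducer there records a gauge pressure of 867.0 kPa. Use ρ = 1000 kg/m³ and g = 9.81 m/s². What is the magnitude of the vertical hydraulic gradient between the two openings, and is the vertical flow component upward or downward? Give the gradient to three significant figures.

|i_v| ≈ 0.0582; vertical flow is upward

Total head at well F: h = 315.01 m (water level in the standpipe).
Pressure head at well A: ψ = P/(ρg) = 867.0×1000 / (1000 × 9.81) = 88.38 m.
Total head at well A: h = z + ψ = 229.33 + 88.38 = 317.71 m.
Δh = h(well F) − h(well A) = 315.01 − 317.71 = -2.70 m.
Vertical separation Δz = 275.69 − 229.33 = 46.36 m.
|i_v| = |Δh| / Δz = 2.70 / 46.36 = 0.0582.
Head is higher in the deep piezometer, so vertical flow is upward (discharge condition).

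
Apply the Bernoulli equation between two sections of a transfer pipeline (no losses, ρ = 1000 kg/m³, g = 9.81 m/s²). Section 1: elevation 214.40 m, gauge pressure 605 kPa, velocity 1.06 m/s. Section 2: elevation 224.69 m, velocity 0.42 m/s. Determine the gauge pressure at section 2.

P₂ ≈ 505 kPa

Pressure head at 1: ψ₁ = P₁/(ρg) = 605×1000 / (1000 × 9.81) = 61.67 m.
Velocity heads: v₁²/2g = 1.06²/19.62 = 0.057 m; v₂²/2g = 0.42²/19.62 = 0.009 m.
Total head H = z₁ + ψ₁ + v₁²/2g = 214.40 + 61.67 + 0.057 = 276.13 m.
ψ₂ = H − z₂ − v₂²/2g = 276.13 − 224.69 − 0.009 = 51.43 m.
P₂ = ρgψ₂ = 1000 × 9.81 × 51.43 ≈ 505 kPa.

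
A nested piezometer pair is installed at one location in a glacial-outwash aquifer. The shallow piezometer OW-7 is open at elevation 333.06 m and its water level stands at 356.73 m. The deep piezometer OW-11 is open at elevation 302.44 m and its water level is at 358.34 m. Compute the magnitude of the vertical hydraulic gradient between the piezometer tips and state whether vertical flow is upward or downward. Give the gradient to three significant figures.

Total head at OW-7: h = 356.73 m (water level in the standpipe).
Total head at OW-11: h = 358.34 m.
Δh = h(OW-7) − h(OW-11) = 356.73 − 358.34 = -1.61 m.
Vertical separation Δz = 333.06 − 302.44 = 30.62 m.
|i_v| = |Δh| / Δz = 1.61 / 30.62 = 0.0526.
Head is higher in the deep piezometer, so vertical flow is upward (discharge condition).

|i_v| ≈ 0.0526; vertical flow is upward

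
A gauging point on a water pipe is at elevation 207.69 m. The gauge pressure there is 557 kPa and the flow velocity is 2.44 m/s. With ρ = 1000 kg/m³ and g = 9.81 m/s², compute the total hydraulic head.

Pressure head ψ = P/(ρg) = 557×1000 / (1000 × 9.81) = 56.78 m.
Velocity head = v²/(2g) = 2.44² / (2 × 9.81) = 0.303 m.
h = z + ψ + v²/(2g) = 207.69 + 56.78 + 0.303 = 264.77 m.

h ≈ 264.77 m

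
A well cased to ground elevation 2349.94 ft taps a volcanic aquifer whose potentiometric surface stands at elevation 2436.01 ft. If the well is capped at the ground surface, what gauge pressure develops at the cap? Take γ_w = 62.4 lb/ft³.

P ≈ 37.3 psi

Head above the cap: Δh = 2436.01 − 2349.94 = 86.07 ft.
P = γΔh/144 = 62.4 × 86.07 / 144 = 37.3 psi.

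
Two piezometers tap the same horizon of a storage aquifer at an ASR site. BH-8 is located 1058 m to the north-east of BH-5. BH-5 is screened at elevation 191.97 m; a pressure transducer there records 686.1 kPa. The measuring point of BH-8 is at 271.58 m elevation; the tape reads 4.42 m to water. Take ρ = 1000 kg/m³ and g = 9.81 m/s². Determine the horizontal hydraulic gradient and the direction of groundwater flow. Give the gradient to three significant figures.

Pressure head at BH-5: ψ = P/(ρg) = 686.1×1000 / (1000 × 9.81) = 69.94 m.
Total head at BH-5: h = z + ψ = 191.97 + 69.94 = 261.91 m.
Total head at BH-8: h = 271.58 − 4.42 = 267.16 m.
Head difference: h(BH-5) − h(BH-8) = 261.91 − 267.16 = -5.25 m.
Hydraulic gradient: i = |Δh| / L = 5.25 / 1058 = 0.00496.
Flow is from higher to lower head: from BH-8 toward BH-5, i.e. toward the south-west.

i ≈ 0.00496; groundwater flows toward the south-west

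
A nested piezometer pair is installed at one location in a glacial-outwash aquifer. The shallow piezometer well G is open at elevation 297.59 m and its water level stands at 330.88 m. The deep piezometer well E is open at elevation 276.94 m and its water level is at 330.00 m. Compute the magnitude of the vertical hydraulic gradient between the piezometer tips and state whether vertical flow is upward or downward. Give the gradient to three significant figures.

Total head at well G: h = 330.88 m (water level in the standpipe).
Total head at well E: h = 330.00 m.
Δh = h(well G) − h(well E) = 330.88 − 330.00 = 0.88 m.
Vertical separation Δz = 297.59 − 276.94 = 20.65 m.
|i_v| = |Δh| / Δz = 0.88 / 20.65 = 0.0426.
Head is higher in the shallow piezometer, so vertical flow is downward (recharge condition).

|i_v| ≈ 0.0426; vertical flow is downward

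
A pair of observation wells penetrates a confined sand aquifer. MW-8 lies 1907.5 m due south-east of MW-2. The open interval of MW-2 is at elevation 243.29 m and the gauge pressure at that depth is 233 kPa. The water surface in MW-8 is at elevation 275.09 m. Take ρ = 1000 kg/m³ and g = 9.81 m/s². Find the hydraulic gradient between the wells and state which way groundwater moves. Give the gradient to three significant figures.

i ≈ 0.00422; groundwater flows toward the north-west

Pressure head at MW-2: ψ = P/(ρg) = 233×1000 / (1000 × 9.81) = 23.75 m.
Total head at MW-2: h = z + ψ = 243.29 + 23.75 = 267.04 m.
Total head at MW-8: h = 275.09 m (water level in the piezometer is the total head).
Head difference: h(MW-2) − h(MW-8) = 267.04 − 275.09 = -8.05 m.
Hydraulic gradient: i = |Δh| / L = 8.05 / 1907.5 = 0.00422.
Flow is from higher to lower head: from MW-8 toward MW-2, i.e. toward the north-west.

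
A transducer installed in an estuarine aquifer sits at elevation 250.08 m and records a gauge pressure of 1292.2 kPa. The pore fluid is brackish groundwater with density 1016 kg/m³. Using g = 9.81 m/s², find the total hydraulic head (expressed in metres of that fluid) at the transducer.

h ≈ 379.73 m

ψ = P/(ρg) = 1292.2×1000 / (1016 × 9.81) = 129.65 m.
h = z + ψ = 250.08 + 129.65 = 379.73 m.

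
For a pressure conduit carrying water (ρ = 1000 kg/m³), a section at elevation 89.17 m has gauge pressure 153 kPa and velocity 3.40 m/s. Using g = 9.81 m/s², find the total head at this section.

Pressure head ψ = P/(ρg) = 153×1000 / (1000 × 9.81) = 15.60 m.
Velocity head = v²/(2g) = 3.40² / (2 × 9.81) = 0.589 m.
h = z + ψ + v²/(2g) = 89.17 + 15.60 + 0.589 = 105.36 m.

h ≈ 105.36 m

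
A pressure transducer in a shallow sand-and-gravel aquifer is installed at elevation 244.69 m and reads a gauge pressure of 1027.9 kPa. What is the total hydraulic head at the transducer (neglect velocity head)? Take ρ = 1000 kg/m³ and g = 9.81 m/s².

h ≈ 349.47 m

ψ = P/(ρg) = 1027.9×1000 / (1000 × 9.81) = 104.78 m.
h = z + ψ = 244.69 + 104.78 = 349.47 m.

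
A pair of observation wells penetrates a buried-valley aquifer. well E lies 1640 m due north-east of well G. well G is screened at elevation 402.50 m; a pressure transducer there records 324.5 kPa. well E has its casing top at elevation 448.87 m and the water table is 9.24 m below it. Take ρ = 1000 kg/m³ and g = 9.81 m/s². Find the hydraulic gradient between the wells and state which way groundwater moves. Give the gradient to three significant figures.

Pressure head at well G: ψ = P/(ρg) = 324.5×1000 / (1000 × 9.81) = 33.08 m.
Total head at well G: h = z + ψ = 402.50 + 33.08 = 435.58 m.
Total head at well E: h = 448.87 − 9.24 = 439.63 m.
Head difference: h(well G) − h(well E) = 435.58 − 439.63 = -4.05 m.
Hydraulic gradient: i = |Δh| / L = 4.05 / 1640 = 0.00247.
Flow is from higher to lower head: from well E toward well G, i.e. toward the south-west.

i ≈ 0.00247; groundwater flows toward the south-west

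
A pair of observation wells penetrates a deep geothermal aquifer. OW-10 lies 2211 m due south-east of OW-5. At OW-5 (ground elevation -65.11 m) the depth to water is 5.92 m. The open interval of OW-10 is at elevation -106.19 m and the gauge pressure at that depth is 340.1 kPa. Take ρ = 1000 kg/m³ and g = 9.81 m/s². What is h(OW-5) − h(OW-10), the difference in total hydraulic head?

Δh ≈ 0.49 m

Total head at OW-5: h = -65.11 − 5.92 = -71.03 m.
Pressure head at OW-10: ψ = P/(ρg) = 340.1×1000 / (1000 × 9.81) = 34.67 m.
Total head at OW-10: h = z + ψ = -106.19 + 34.67 = -71.52 m.
Head difference: h(OW-5) − h(OW-10) = -71.03 − (-71.52) = 0.49 m.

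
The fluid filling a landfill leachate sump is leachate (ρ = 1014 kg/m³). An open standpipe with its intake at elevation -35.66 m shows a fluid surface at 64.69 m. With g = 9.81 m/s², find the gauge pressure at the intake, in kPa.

P ≈ 998 kPa

Pressure head ψ = h − z = 64.69 − (-35.66) = 100.35 m.
P = ρgψ = 1014 × 9.81 × 100.35 = 998216 Pa ≈ 998 kPa.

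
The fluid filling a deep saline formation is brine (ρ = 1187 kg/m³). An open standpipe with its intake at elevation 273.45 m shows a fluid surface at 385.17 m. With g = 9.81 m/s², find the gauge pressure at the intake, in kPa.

Pressure head ψ = h − z = 385.17 − 273.45 = 111.72 m.
P = ρgψ = 1187 × 9.81 × 111.72 = 1300920 Pa ≈ 1300 kPa.

P ≈ 1300 kPa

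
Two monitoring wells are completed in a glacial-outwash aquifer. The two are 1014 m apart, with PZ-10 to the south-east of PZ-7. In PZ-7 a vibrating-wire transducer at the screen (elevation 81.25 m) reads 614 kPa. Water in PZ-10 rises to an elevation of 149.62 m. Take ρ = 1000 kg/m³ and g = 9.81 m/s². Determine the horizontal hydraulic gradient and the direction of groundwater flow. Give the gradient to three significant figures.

Pressure head at PZ-7: ψ = P/(ρg) = 614×1000 / (1000 × 9.81) = 62.59 m.
Total head at PZ-7: h = z + ψ = 81.25 + 62.59 = 143.84 m.
Total head at PZ-10: h = 149.62 m (water level in the piezometer is the total head).
Head difference: h(PZ-7) − h(PZ-10) = 143.84 − 149.62 = -5.78 m.
Hydraulic gradient: i = |Δh| / L = 5.78 / 1014 = 0.00570.
Flow is from higher to lower head: from PZ-10 toward PZ-7, i.e. toward the north-west.

i ≈ 0.00570; groundwater flows toward the north-west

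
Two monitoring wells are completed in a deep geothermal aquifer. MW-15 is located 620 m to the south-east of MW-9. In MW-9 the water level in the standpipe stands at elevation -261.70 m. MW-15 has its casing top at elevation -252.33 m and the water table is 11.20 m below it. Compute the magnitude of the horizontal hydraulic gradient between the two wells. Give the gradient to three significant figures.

i ≈ 0.00295

Total head at MW-9: h = -261.70 m (water level in the piezometer is the total head).
Total head at MW-15: h = -252.33 − 11.20 = -263.53 m.
Head difference: h(MW-9) − h(MW-15) = -261.70 − (-263.53) = 1.83 m.
Hydraulic gradient: i = |Δh| / L = 1.83 / 620 = 0.00295.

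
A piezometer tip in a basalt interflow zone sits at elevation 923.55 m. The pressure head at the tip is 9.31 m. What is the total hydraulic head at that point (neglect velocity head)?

h = z + ψ = 923.55 + 9.31 = 932.86 m.

h ≈ 932.86 m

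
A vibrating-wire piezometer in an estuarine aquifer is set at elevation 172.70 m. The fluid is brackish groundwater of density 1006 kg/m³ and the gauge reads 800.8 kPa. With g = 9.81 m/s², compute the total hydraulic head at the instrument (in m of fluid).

ψ = P/(ρg) = 800.8×1000 / (1006 × 9.81) = 81.14 m.
h = z + ψ = 172.70 + 81.14 = 253.84 m.

h ≈ 253.84 m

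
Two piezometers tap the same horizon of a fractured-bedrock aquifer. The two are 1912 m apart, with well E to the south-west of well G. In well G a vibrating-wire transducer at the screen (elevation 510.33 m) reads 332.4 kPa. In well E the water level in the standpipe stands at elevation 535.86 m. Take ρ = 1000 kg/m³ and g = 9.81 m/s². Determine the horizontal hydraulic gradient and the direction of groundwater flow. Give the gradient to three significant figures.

i ≈ 0.00437; groundwater flows toward the south-west

Pressure head at well G: ψ = P/(ρg) = 332.4×1000 / (1000 × 9.81) = 33.88 m.
Total head at well G: h = z + ψ = 510.33 + 33.88 = 544.21 m.
Total head at well E: h = 535.86 m (water level in the piezometer is the total head).
Head difference: h(well G) − h(well E) = 544.21 − 535.86 = 8.35 m.
Hydraulic gradient: i = |Δh| / L = 8.35 / 1912 = 0.00437.
Flow is from higher to lower head: from well G toward well E, i.e. toward the south-west.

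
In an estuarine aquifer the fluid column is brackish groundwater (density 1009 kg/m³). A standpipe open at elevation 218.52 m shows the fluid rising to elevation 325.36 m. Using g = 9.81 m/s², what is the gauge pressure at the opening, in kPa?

Pressure head ψ = h − z = 325.36 − 218.52 = 106.84 m.
P = ρgψ = 1009 × 9.81 × 106.84 = 1057533 Pa ≈ 1060 kPa.

P ≈ 1060 kPa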